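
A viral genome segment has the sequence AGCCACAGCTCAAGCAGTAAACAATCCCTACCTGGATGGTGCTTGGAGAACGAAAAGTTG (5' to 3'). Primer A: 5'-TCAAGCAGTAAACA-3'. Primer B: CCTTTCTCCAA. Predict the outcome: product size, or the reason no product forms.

No product — primer B has no binding site in the template.

Primer B (CCTTTCTCCAA) does not match the top strand, and its reverse complement TTGGAGAAAGG does not match either.
With no annealing site for primer B, no amplification occurs.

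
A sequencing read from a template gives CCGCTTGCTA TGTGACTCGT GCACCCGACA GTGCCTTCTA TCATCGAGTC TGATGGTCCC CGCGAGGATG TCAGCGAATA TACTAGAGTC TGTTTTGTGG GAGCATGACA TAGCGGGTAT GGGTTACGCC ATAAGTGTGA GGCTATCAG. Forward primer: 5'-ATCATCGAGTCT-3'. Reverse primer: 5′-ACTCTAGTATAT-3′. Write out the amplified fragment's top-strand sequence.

Forward primer ATCATCGAGTCT is found on the top strand at positions 40–51.
Taking the reverse complement of ACTCTAGTATAT gives ATATACTAGAGT, found at positions 78–89 on the template; the primer anneals here to the top strand with its 3' end pointing upstream.
The product is the template from position 40 through 89 (50 bp).

5'-ATCATCGAGTCTGATGGTCCCCGCGAGGATGTCAGCGAATATACTAGAGT-3'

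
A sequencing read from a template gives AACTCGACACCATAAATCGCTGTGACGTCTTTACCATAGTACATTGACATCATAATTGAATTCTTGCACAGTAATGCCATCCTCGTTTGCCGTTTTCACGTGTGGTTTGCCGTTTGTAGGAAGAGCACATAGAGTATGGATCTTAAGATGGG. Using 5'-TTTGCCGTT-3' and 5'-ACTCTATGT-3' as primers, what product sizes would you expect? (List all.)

The forward primer TTTGCCGTT matches the top strand at positions 86–94, 106–114.
The reverse primer's reverse complement is ACATAGAGT, matching at positions 127–135.
Each forward site pairs with the reverse site to give a product ending at position 135: sizes 50, 30 bp.

50 bp, 30 bp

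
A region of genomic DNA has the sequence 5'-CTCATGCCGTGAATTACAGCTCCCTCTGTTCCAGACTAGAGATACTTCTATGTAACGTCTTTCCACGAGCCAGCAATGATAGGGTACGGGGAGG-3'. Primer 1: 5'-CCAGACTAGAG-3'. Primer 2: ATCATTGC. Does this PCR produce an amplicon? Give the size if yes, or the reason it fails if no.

Primer 1 (CCAGACTAGAG) matches the top strand at positions 31–41; it acts as a forward primer.
Primer 2's reverse complement is GCAATGAT, matching the top strand at positions 73–80; it acts as a reverse primer.
The 3' ends face each other across positions 31–80, giving a 50 bp product.

Yes — a 50 bp product.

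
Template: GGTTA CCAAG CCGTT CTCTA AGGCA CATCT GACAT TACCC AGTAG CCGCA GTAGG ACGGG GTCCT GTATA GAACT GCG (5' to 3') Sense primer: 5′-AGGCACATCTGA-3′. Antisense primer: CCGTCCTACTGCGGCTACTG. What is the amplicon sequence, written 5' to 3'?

5'-AGGCACATCTGACATTACCCAGTAGCCGCAGTAGGACGG-3'

Scanning the template, AGGCACATCTGA occurs at positions 21–32; this primer anneals to the bottom strand there with its 3' end pointing downstream.
Reverse complement of the reverse primer: CAGTAGCCGCAGTAGGACGG. This occurs on the top strand at positions 40–59.
The product is the template from position 21 through 59 (39 bp).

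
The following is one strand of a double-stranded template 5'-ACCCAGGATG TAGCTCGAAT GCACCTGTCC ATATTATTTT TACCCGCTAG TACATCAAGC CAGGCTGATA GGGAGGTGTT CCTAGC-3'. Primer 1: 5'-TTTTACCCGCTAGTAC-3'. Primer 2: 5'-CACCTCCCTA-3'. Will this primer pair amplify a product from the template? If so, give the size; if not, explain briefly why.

Primer 1 (TTTTACCCGCTAGTAC) matches the top strand at positions 38–53; it acts as a forward primer.
Primer 2's reverse complement is TAGGGAGGTG, matching the top strand at positions 69–78; it acts as a reverse primer.
The 3' ends face each other across positions 38–78, giving a 41 bp product.

Yes — a 41 bp product.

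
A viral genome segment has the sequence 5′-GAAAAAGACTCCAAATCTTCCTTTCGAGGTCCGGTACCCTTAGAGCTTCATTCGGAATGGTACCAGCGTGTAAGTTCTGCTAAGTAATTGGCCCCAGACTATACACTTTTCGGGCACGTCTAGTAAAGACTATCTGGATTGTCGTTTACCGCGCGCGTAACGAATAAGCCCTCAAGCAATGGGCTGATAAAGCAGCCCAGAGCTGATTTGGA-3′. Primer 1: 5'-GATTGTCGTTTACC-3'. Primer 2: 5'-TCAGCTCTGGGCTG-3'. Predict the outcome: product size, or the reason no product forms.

Primer 1 (GATTGTCGTTTACC) matches the top strand at positions 137–150; it acts as a forward primer.
Primer 2's reverse complement is CAGCCCAGAGCTGA, matching the top strand at positions 193–206; it acts as a reverse primer.
The 3' ends face each other across positions 137–206, giving a 70 bp product.

Yes — a 70 bp product.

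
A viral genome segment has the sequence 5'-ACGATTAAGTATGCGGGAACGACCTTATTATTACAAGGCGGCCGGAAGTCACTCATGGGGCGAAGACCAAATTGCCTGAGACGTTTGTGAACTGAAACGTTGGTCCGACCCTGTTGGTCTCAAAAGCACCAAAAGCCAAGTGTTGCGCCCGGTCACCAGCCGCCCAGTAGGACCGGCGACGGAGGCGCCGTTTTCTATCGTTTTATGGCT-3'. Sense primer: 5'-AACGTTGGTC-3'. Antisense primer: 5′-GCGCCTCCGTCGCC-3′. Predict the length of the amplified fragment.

93 bp

Scanning the template, AACGTTGGTC occurs at positions 96–105; this primer anneals to the bottom strand there with its 3' end pointing downstream.
Reverse complement of the reverse primer: GGCGACGGAGGCGC. This occurs on the top strand at positions 175–188.
Amplicon spans positions 96–188: 93 bp.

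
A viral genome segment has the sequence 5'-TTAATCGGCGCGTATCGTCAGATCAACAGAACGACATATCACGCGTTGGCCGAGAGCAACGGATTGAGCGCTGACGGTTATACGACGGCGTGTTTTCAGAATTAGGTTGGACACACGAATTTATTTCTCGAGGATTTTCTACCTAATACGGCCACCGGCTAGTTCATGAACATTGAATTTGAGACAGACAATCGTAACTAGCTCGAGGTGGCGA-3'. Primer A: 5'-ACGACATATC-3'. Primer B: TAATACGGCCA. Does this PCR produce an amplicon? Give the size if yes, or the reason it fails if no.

No product — both primers anneal to the same strand and extend in the same direction.

Primer A (ACGACATATC) matches the top strand at positions 31–40 (3' end points downstream).
Primer B (TAATACGGCCA) also matches the top strand directly, at positions 144–154 — its reverse complement TGGCCGTATTA is not present.
Both primers anneal to the bottom strand with 3' ends pointing the same way, so neither can prime synthesis back toward the other.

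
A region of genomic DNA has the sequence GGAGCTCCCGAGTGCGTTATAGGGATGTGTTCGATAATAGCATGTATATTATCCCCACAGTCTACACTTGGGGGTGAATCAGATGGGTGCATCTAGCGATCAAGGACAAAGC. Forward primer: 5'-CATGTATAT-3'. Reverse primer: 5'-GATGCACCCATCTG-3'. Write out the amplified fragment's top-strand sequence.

5'-CATGTATATTATCCCCACAGTCTACACTTGGGGGTGAATCAGATGGGTGCATC-3'

The forward primer matches the template at positions 41–49.
Reverse complement of the reverse primer: CAGATGGGTGCATC. This occurs on the top strand at positions 80–93.
The product is the template from position 41 through 93 (53 bp).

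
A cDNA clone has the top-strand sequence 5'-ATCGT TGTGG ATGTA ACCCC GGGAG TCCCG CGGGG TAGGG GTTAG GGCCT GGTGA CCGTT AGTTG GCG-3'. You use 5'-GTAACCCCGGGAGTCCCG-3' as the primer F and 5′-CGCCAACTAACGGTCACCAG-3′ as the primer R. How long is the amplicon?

56 bp

Scanning the template, GTAACCCCGGGAGTCCCG occurs at positions 13–30; this primer anneals to the bottom strand there with its 3' end pointing downstream.
Reverse complement of the reverse primer: CTGGTGACCGTTAGTTGGCG. This occurs on the top strand at positions 49–68.
Amplicon spans positions 13–68: 56 bp.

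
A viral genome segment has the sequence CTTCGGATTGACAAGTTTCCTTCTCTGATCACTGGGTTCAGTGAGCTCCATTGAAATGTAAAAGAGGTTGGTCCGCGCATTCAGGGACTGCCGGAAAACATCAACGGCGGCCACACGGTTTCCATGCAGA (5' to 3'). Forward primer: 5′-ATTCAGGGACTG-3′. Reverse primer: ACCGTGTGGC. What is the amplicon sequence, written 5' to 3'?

Scanning the template, ATTCAGGGACTG occurs at positions 79–90; this primer anneals to the bottom strand there with its 3' end pointing downstream.
Taking the reverse complement of ACCGTGTGGC gives GCCACACGGT, found at positions 110–119 on the template; the primer anneals here to the top strand with its 3' end pointing upstream.
The product is the template from position 79 through 119 (41 bp).

5'-ATTCAGGGACTGCCGGAAAACATCAACGGCGGCCACACGGT-3'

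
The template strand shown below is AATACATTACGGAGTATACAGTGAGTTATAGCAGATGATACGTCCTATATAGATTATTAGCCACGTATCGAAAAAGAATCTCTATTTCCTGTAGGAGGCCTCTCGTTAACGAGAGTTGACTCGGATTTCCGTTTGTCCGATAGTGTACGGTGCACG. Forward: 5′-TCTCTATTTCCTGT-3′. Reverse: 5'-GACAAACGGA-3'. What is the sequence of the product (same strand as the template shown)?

The forward primer matches the template at positions 79–92.
The reverse primer's reverse complement is TCCGTTTGTC, which matches the template at positions 128–137.
The product is the template from position 79 through 137 (59 bp).

5'-TCTCTATTTCCTGTAGGAGGCCTCTCGTTAACGAGAGTTGACTCGGATTTCCGTTTGTC-3'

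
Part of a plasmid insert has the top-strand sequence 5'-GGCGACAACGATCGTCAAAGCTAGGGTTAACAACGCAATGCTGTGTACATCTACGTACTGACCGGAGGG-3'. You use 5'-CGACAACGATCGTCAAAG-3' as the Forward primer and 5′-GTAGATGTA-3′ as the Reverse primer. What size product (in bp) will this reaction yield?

Forward primer CGACAACGATCGTCAAAG is found on the top strand at positions 3–20.
Taking the reverse complement of GTAGATGTA gives TACATCTAC, found at positions 46–54 on the template; the primer anneals here to the top strand with its 3' end pointing upstream.
Product length = (reverse-primer end) − (forward-primer start) + 1 = 54 − 3 + 1 = 52 bp.

52 bp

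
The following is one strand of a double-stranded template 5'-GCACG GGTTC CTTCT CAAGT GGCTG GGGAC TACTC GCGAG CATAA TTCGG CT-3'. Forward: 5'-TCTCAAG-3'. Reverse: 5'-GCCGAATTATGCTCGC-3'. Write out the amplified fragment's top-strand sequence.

Forward primer TCTCAAG is found on the top strand at positions 13–19.
The reverse primer's reverse complement is GCGAGCATAATTCGGC, which matches the template at positions 36–51.
The product is the template from position 13 through 51 (39 bp).

5'-TCTCAAGTGGCTGGGGACTACTCGCGAGCATAATTCGGC-3'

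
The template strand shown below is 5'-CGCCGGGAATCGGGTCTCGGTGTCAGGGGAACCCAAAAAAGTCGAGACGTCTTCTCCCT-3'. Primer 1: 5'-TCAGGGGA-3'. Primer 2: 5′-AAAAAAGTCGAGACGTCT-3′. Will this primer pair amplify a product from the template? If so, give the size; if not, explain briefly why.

No product — both primers anneal to the same strand and extend in the same direction.

Primer 1 (TCAGGGGA) matches the top strand at positions 23–30 (3' end points downstream).
Primer 2 (AAAAAAGTCGAGACGTCT) also matches the top strand directly, at positions 35–52 — its reverse complement AGACGTCTCGACTTTTTT is not present.
Both primers anneal to the bottom strand with 3' ends pointing the same way, so neither can prime synthesis back toward the other.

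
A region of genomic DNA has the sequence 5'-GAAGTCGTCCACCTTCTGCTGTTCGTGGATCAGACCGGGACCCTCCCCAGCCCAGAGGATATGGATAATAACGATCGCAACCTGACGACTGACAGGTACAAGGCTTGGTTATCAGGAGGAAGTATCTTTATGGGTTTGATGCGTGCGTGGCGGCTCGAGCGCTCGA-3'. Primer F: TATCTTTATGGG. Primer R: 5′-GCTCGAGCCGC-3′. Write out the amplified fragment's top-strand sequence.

Forward primer TATCTTTATGGG is found on the top strand at positions 123–134.
Reverse complement of the reverse primer: GCGGCTCGAGC. This occurs on the top strand at positions 150–160.
The product is the template from position 123 through 160 (38 bp).

5'-TATCTTTATGGGTTTGATGCGTGCGTGGCGGCTCGAGC-3'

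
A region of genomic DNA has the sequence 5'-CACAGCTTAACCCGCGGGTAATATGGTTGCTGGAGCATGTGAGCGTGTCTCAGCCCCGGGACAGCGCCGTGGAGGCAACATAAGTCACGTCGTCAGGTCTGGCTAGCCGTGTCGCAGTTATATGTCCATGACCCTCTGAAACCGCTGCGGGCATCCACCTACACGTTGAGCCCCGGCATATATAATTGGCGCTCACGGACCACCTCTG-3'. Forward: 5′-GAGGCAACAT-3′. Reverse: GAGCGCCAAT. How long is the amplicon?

Scanning the template, GAGGCAACAT occurs at positions 72–81; this primer anneals to the bottom strand there with its 3' end pointing downstream.
The reverse primer's reverse complement is ATTGGCGCTC, which matches the template at positions 185–194.
The product runs from position 72 to position 194, so its length is 194 − 72 + 1 = 123 bp.

123 bp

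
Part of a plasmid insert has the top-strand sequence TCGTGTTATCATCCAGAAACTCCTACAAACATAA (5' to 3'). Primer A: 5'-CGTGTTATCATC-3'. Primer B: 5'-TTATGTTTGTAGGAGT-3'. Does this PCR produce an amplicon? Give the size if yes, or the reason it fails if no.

Yes — a 33 bp product.

Primer A (CGTGTTATCATC) matches the top strand at positions 2–13; it acts as a forward primer.
Primer B's reverse complement is ACTCCTACAAACATAA, matching the top strand at positions 19–34; it acts as a reverse primer.
The 3' ends face each other across positions 2–34, giving a 33 bp product.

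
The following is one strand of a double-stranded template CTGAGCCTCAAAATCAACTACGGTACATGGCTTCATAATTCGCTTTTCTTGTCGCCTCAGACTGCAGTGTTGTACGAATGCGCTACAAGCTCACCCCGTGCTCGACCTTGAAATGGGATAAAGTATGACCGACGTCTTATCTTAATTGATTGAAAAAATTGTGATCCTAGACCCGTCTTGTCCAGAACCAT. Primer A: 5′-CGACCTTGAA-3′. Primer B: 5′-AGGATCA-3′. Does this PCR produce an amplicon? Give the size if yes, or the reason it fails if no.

Primer A (CGACCTTGAA) matches the top strand at positions 103–112; it acts as a forward primer.
Primer B's reverse complement is TGATCCT, matching the top strand at positions 162–168; it acts as a reverse primer.
The 3' ends face each other across positions 103–168, giving a 66 bp product.

Yes — a 66 bp product.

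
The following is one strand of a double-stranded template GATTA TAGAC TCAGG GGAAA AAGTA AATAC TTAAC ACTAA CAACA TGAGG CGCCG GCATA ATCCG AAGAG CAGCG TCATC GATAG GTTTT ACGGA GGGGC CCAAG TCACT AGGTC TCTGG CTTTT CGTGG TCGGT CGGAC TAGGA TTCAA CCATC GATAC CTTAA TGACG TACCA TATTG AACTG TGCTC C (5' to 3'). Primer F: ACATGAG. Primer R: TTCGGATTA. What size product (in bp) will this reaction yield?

25 bp

Forward primer ACATGAG is found on the top strand at positions 43–49.
The reverse primer's reverse complement is TAATCCGAA, which matches the template at positions 59–67.
The product runs from position 43 to position 67, so its length is 67 − 43 + 1 = 25 bp.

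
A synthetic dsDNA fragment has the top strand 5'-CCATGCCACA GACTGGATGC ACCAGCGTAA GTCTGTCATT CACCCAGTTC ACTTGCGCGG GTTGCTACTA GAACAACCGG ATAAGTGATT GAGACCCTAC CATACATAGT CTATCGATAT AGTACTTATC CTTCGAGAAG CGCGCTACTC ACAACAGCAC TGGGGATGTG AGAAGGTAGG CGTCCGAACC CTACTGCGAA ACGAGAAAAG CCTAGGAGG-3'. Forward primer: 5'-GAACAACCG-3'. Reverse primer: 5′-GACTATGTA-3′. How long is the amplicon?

Scanning the template, GAACAACCG occurs at positions 71–79; this primer anneals to the bottom strand there with its 3' end pointing downstream.
The reverse primer's reverse complement is TACATAGTC, which matches the template at positions 103–111.
The product runs from position 71 to position 111, so its length is 111 − 71 + 1 = 41 bp.

41 bp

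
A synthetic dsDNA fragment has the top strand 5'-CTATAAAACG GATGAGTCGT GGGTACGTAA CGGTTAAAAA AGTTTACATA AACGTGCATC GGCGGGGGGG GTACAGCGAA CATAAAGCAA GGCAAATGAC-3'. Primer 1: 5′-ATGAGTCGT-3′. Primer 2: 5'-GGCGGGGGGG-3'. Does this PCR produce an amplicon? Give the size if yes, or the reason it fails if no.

No product — both primers anneal to the same strand and extend in the same direction.

Primer 1 (ATGAGTCGT) matches the top strand at positions 12–20 (3' end points downstream).
Primer 2 (GGCGGGGGGG) also matches the top strand directly, at positions 61–70 — its reverse complement CCCCCCCGCC is not present.
Both primers anneal to the bottom strand with 3' ends pointing the same way, so neither can prime synthesis back toward the other.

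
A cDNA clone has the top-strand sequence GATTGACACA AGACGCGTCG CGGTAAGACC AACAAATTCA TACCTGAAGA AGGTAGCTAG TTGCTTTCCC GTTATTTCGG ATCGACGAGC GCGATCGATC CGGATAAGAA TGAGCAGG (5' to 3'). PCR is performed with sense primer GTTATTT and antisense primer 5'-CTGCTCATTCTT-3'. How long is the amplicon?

47 bp

Scanning the template, GTTATTT occurs at positions 71–77; this primer anneals to the bottom strand there with its 3' end pointing downstream.
Reverse complement of the reverse primer: AAGAATGAGCAG. This occurs on the top strand at positions 106–117.
Amplicon spans positions 71–117: 47 bp.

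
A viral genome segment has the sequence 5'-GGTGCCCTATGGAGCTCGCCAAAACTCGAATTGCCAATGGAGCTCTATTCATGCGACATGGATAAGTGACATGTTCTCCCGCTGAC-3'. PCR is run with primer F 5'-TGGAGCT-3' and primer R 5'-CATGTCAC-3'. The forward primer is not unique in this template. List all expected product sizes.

64 bp, 36 bp

The forward primer TGGAGCT matches the top strand at positions 10–16, 38–44.
The reverse primer's reverse complement is GTGACATG, matching at positions 66–73.
Each forward site pairs with the reverse site to give a product ending at position 73: sizes 64, 36 bp.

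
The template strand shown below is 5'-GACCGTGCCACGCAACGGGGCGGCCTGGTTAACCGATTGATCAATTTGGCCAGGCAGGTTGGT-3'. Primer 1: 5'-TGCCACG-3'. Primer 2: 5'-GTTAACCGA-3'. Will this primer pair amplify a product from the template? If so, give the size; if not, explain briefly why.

Primer 1 (TGCCACG) matches the top strand at positions 6–12 (3' end points downstream).
Primer 2 (GTTAACCGA) also matches the top strand directly, at positions 28–36 — its reverse complement TCGGTTAAC is not present.
Both primers anneal to the bottom strand with 3' ends pointing the same way, so neither can prime synthesis back toward the other.

No product — both primers anneal to the same strand and extend in the same direction.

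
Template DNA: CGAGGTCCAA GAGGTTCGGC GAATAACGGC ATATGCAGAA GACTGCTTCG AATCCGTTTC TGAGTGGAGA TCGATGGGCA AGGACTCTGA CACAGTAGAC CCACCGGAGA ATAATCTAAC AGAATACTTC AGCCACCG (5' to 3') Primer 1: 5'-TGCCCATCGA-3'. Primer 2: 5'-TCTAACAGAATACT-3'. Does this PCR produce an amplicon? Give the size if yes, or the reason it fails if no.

No product — the primers' 3' ends point away from each other.

Primer 1 (TGCCCATCGA) has reverse complement TCGATGGGCA, which matches the top strand at positions 71–80; primer 1 anneals to the top strand there with its 3' end pointing upstream toward position 71.
Primer 2 (TCTAACAGAATACT) matches the top strand directly at positions 115–128; it anneals to the bottom strand with its 3' end pointing downstream toward position 128.
The 3' ends diverge (primer 1 extends toward position 1, primer 2 toward position 138), so the primers never converge on a shared product.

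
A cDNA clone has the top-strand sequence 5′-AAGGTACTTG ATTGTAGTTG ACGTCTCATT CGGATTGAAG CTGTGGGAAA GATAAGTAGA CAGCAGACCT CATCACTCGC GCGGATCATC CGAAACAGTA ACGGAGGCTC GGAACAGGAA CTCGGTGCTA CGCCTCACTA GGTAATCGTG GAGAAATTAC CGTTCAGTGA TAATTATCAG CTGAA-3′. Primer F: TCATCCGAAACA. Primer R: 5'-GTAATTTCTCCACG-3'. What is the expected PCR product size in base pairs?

Forward primer TCATCCGAAACA is found on the top strand at positions 86–97.
The reverse primer's reverse complement is CGTGGAGAAATTAC, which matches the template at positions 147–160.
Amplicon spans positions 86–160: 75 bp.

75 bp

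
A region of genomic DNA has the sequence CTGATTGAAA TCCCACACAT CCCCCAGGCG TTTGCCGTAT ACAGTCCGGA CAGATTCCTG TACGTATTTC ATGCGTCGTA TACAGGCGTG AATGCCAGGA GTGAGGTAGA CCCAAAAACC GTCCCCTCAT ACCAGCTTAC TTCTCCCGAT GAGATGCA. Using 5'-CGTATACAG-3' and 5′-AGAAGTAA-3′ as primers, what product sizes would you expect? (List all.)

The forward primer CGTATACAG matches the top strand at positions 36–44, 77–85.
The reverse primer's reverse complement is TTACTTCT, matching at positions 137–144.
Each forward site pairs with the reverse site to give a product ending at position 144: sizes 109, 68 bp.

109 bp, 68 bp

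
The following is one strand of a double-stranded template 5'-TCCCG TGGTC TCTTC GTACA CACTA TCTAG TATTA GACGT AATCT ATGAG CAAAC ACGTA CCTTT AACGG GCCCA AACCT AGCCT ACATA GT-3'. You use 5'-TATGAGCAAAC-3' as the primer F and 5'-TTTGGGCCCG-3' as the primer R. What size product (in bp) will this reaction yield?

The forward primer matches the template at positions 45–55.
Reverse complement of the reverse primer: CGGGCCCAAA. This occurs on the top strand at positions 68–77.
Product length = (reverse-primer end) − (forward-primer start) + 1 = 77 − 45 + 1 = 33 bp.

33 bp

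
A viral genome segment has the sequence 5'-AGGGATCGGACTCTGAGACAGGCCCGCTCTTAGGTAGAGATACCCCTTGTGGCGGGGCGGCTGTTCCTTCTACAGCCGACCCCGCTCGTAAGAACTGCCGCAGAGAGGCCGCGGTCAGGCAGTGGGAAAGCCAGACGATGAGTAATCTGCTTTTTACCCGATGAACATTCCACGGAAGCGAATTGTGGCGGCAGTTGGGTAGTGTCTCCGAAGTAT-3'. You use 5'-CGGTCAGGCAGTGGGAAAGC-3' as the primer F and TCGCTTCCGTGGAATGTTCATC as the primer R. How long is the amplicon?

The forward primer matches the template at positions 112–131.
The reverse primer's reverse complement is GATGAACATTCCACGGAAGCGA, which matches the template at positions 160–181.
Amplicon spans positions 112–181: 70 bp.

70 bp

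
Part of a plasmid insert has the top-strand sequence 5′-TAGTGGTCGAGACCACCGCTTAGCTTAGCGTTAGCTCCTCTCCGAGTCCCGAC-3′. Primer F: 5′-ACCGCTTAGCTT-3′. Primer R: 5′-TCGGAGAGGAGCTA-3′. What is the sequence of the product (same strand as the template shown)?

5'-ACCGCTTAGCTTAGCGTTAGCTCCTCTCCGA-3'

Forward primer ACCGCTTAGCTT is found on the top strand at positions 15–26.
The reverse primer's reverse complement is TAGCTCCTCTCCGA, which matches the template at positions 32–45.
The product is the template from position 15 through 45 (31 bp).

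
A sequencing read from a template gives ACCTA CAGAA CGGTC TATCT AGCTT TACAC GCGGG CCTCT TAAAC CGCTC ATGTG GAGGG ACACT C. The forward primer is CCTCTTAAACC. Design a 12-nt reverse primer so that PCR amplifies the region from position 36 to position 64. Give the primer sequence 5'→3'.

The product's 3' end on the top strand is position 64.
The reverse primer anneals to the top strand over positions 53–64, i.e. to GTGGAGGGACAC.
Its sequence written 5'→3' is the reverse complement: GTGTCCCTCCAC.

5'-GTGTCCCTCCAC-3'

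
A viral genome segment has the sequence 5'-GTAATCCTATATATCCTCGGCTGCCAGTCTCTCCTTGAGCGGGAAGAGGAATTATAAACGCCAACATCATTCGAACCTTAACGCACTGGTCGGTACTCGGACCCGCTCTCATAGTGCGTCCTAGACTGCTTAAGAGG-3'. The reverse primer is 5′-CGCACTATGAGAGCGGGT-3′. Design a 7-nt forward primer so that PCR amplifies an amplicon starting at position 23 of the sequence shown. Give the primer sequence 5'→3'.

The reverse primer's reverse complement ACCCGCTCTCATAGTGCG matches the template at positions 101–118; the product starts at position 23.
The forward primer is identical to the top strand over positions 23–29: GCCAGTC.

5'-GCCAGTC-3'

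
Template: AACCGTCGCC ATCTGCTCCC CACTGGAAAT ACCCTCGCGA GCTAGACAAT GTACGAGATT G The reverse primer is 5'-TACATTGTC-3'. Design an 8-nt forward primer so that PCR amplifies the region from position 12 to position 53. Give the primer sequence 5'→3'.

5'-TCTGCTCC-3'

The reverse primer's reverse complement GACAATGTA matches the template at positions 45–53; the product starts at position 12.
The forward primer is identical to the top strand over positions 12–19: TCTGCTCC.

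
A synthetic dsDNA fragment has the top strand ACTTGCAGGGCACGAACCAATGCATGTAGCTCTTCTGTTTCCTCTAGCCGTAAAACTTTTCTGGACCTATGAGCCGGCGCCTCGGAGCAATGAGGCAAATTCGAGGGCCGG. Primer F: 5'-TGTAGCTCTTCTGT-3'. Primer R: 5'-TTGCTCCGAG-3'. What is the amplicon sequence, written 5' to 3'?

5'-TGTAGCTCTTCTGTTTCCTCTAGCCGTAAAACTTTTCTGGACCTATGAGCCGGCGCCTCGGAGCAA-3'

Scanning the template, TGTAGCTCTTCTGT occurs at positions 25–38; this primer anneals to the bottom strand there with its 3' end pointing downstream.
Reverse complement of the reverse primer: CTCGGAGCAA. This occurs on the top strand at positions 81–90.
The product is the template from position 25 through 90 (66 bp).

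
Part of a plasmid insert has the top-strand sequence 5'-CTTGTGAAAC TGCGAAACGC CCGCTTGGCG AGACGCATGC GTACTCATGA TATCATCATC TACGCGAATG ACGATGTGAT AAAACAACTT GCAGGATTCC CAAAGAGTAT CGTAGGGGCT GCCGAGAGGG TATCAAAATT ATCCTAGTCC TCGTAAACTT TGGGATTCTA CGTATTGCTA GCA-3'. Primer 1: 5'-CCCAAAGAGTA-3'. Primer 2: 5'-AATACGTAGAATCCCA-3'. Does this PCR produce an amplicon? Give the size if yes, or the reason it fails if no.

Primer 1 (CCCAAAGAGTA) matches the top strand at positions 99–109; it acts as a forward primer.
Primer 2's reverse complement is TGGGATTCTACGTATT, matching the top strand at positions 161–176; it acts as a reverse primer.
The 3' ends face each other across positions 99–176, giving a 78 bp product.

Yes — a 78 bp product.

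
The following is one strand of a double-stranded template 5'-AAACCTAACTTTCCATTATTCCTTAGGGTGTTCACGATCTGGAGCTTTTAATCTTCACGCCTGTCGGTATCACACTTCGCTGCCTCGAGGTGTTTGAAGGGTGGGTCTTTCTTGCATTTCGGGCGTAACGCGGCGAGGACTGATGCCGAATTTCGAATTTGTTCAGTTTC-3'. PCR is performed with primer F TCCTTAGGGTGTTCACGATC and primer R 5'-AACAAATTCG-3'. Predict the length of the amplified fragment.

144 bp

The forward primer matches the template at positions 20–39.
Reverse complement of the reverse primer: CGAATTTGTT. This occurs on the top strand at positions 154–163.
Product length = (reverse-primer end) − (forward-primer start) + 1 = 163 − 20 + 1 = 144 bp.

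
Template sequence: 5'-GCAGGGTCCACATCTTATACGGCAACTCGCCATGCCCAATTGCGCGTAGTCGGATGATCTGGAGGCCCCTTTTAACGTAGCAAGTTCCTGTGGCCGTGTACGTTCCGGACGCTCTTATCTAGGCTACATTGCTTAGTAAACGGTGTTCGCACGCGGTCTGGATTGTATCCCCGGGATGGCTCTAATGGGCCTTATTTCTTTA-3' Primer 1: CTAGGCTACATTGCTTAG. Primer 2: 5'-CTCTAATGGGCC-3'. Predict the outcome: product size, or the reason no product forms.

No product — both primers anneal to the same strand and extend in the same direction.

Primer 1 (CTAGGCTACATTGCTTAG) matches the top strand at positions 119–136 (3' end points downstream).
Primer 2 (CTCTAATGGGCC) also matches the top strand directly, at positions 180–191 — its reverse complement GGCCCATTAGAG is not present.
Both primers anneal to the bottom strand with 3' ends pointing the same way, so neither can prime synthesis back toward the other.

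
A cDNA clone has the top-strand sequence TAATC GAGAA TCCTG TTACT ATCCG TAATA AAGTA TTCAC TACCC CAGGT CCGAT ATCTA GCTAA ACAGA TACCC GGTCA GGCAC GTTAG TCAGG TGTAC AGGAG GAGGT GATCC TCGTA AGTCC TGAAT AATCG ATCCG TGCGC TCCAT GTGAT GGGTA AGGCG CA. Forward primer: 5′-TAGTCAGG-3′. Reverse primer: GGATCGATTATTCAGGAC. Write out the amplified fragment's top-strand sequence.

Scanning the template, TAGTCAGG occurs at positions 88–95; this primer anneals to the bottom strand there with its 3' end pointing downstream.
Taking the reverse complement of GGATCGATTATTCAGGAC gives GTCCTGAATAATCGATCC, found at positions 122–139 on the template; the primer anneals here to the top strand with its 3' end pointing upstream.
The product is the template from position 88 through 139 (52 bp).

5'-TAGTCAGGTGTACAGGAGGAGGTGATCCTCGTAAGTCCTGAATAATCGATCC-3'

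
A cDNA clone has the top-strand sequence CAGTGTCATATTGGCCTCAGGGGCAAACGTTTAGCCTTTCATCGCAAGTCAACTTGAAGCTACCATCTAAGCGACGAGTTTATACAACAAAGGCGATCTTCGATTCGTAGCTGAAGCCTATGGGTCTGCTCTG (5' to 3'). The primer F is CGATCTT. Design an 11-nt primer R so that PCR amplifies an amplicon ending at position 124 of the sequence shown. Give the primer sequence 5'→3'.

5'-CCCATAGGCTT-3'

The forward primer binds at positions 94–100; the product's 3' end on the top strand is position 124.
The reverse primer anneals to the top strand over positions 114–124, i.e. to AAGCCTATGGG.
Its sequence written 5'→3' is the reverse complement: CCCATAGGCTT.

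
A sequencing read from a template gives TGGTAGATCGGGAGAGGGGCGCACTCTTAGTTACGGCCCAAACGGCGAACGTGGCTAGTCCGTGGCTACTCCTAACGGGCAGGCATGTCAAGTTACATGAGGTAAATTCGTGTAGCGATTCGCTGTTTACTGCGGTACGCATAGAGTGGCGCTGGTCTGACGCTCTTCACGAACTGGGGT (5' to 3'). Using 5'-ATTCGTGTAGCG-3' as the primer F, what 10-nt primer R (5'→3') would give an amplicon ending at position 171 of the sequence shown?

The forward primer binds at positions 106–117; the product's 3' end on the top strand is position 171.
The reverse primer anneals to the top strand over positions 162–171, i.e. to GCTCTTCACG.
Its sequence written 5'→3' is the reverse complement: CGTGAAGAGC.

5'-CGTGAAGAGC-3'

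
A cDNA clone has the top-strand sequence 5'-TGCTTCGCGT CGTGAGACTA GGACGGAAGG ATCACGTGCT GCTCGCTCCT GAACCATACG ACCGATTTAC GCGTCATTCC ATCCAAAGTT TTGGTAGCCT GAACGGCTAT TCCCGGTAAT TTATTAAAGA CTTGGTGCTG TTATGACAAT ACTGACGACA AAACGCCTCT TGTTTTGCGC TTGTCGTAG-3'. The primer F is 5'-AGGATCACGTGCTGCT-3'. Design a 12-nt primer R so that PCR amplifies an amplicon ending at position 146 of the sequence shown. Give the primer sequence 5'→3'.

5'-TCATAACAGCAC-3'

The forward primer binds at positions 28–43; the product's 3' end on the top strand is position 146.
The reverse primer anneals to the top strand over positions 135–146, i.e. to GTGCTGTTATGA.
Its sequence written 5'→3' is the reverse complement: TCATAACAGCAC.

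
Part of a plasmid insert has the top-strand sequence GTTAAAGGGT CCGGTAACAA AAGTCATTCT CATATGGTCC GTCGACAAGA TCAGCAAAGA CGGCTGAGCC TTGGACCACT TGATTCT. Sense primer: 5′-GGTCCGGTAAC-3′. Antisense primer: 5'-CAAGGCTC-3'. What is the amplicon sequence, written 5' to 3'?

5'-GGTCCGGTAACAAAAGTCATTCTCATATGGTCCGTCGACAAGATCAGCAAAGACGGCTGAGCCTTG-3'

Forward primer GGTCCGGTAAC is found on the top strand at positions 8–18.
The reverse primer's reverse complement is GAGCCTTG, which matches the template at positions 66–73.
The product is the template from position 8 through 73 (66 bp).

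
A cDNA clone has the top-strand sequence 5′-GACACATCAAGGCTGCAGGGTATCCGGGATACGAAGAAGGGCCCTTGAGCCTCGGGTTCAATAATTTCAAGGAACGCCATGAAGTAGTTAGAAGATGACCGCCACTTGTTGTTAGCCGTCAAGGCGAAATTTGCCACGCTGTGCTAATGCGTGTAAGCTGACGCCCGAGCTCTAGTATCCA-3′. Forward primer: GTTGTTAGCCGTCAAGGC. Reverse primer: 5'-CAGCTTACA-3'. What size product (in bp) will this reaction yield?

Forward primer GTTGTTAGCCGTCAAGGC is found on the top strand at positions 108–125.
Taking the reverse complement of CAGCTTACA gives TGTAAGCTG, found at positions 152–160 on the template; the primer anneals here to the top strand with its 3' end pointing upstream.
The product runs from position 108 to position 160, so its length is 160 − 108 + 1 = 53 bp.

53 bp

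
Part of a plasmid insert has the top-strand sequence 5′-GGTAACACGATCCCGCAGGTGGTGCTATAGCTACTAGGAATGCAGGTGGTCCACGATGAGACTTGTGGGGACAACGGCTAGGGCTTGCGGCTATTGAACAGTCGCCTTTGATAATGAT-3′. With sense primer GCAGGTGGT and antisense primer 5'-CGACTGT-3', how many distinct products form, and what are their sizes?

The forward primer GCAGGTGGT matches the top strand at positions 15–23, 42–50.
The reverse primer's reverse complement is ACAGTCG, matching at positions 98–104.
Each forward site pairs with the reverse site to give a product ending at position 104: sizes 90, 63 bp.

Two products: 90 bp, 63 bp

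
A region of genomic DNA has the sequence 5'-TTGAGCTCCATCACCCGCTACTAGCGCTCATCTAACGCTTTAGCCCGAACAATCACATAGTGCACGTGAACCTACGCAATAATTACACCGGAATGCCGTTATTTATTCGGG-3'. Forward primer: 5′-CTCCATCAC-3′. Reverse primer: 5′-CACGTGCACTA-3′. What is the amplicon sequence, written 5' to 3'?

5'-CTCCATCACCCGCTACTAGCGCTCATCTAACGCTTTAGCCCGAACAATCACATAGTGCACGTG-3'

Forward primer CTCCATCAC is found on the top strand at positions 6–14.
Taking the reverse complement of CACGTGCACTA gives TAGTGCACGTG, found at positions 58–68 on the template; the primer anneals here to the top strand with its 3' end pointing upstream.
The product is the template from position 6 through 68 (63 bp).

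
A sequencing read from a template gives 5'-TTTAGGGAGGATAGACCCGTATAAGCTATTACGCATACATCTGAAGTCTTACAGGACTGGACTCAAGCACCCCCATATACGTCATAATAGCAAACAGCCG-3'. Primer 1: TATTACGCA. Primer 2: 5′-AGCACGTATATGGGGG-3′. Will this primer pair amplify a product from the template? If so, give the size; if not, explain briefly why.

Primer 2 (AGCACGTATATGGGGG) does not match the top strand, and its reverse complement CCCCCATATACGTGCT does not match either.
With no annealing site for primer 2, no amplification occurs.

No product — primer 2 has no binding site in the template.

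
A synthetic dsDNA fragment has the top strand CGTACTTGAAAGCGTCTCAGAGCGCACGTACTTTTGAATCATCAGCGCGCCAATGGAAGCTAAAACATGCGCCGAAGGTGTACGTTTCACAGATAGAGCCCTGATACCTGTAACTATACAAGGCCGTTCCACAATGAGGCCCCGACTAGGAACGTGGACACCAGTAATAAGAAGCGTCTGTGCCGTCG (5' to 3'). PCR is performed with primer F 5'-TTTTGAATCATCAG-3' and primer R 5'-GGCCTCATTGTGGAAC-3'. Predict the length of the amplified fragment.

Scanning the template, TTTTGAATCATCAG occurs at positions 32–45; this primer anneals to the bottom strand there with its 3' end pointing downstream.
Reverse complement of the reverse primer: GTTCCACAATGAGGCC. This occurs on the top strand at positions 126–141.
Amplicon spans positions 32–141: 110 bp.

110 bp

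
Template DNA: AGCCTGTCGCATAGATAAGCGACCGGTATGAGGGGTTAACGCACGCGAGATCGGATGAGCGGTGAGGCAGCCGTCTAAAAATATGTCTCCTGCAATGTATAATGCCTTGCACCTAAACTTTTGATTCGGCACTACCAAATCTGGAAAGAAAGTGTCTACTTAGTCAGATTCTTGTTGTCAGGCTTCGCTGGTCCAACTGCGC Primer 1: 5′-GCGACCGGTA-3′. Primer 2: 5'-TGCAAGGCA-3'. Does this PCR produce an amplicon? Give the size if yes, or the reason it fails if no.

Yes — a 93 bp product.

Primer 1 (GCGACCGGTA) matches the top strand at positions 19–28; it acts as a forward primer.
Primer 2's reverse complement is TGCCTTGCA, matching the top strand at positions 103–111; it acts as a reverse primer.
The 3' ends face each other across positions 19–111, giving a 93 bp product.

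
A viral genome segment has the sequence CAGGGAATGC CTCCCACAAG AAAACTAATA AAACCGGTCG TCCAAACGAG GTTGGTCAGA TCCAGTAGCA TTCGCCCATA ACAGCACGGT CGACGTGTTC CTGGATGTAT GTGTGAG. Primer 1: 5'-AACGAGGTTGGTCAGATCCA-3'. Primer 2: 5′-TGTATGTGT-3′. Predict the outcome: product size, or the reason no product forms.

No product — both primers anneal to the same strand and extend in the same direction.

Primer 1 (AACGAGGTTGGTCAGATCCA) matches the top strand at positions 45–64 (3' end points downstream).
Primer 2 (TGTATGTGT) also matches the top strand directly, at positions 106–114 — its reverse complement ACACATACA is not present.
Both primers anneal to the bottom strand with 3' ends pointing the same way, so neither can prime synthesis back toward the other.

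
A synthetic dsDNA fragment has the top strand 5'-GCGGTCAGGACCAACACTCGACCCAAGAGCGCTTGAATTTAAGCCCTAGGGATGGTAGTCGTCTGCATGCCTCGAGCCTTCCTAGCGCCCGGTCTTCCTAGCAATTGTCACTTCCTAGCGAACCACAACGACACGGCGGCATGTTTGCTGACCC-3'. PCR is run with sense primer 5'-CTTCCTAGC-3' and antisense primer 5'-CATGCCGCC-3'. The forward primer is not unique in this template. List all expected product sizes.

The forward primer CTTCCTAGC matches the top strand at positions 78–86, 94–102, 111–119.
The reverse primer's reverse complement is GGCGGCATG, matching at positions 135–143.
Each forward site pairs with the reverse site to give a product ending at position 143: sizes 66, 50, 33 bp.

66 bp, 50 bp, 33 bp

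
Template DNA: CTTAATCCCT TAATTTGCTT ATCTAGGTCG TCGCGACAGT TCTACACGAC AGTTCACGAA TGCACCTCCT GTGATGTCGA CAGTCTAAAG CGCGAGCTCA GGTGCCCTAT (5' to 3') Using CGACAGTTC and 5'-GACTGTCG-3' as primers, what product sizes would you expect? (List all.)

The forward primer CGACAGTTC matches the top strand at positions 34–42, 47–55.
The reverse primer's reverse complement is CGACAGTC, matching at positions 78–85.
Each forward site pairs with the reverse site to give a product ending at position 85: sizes 52, 39 bp.

52 bp, 39 bp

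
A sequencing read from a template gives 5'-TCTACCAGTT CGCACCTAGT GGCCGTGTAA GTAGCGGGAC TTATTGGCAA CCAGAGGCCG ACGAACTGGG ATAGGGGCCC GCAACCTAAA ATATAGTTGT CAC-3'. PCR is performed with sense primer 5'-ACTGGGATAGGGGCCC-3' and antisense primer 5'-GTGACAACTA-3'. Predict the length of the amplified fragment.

39 bp

Forward primer ACTGGGATAGGGGCCC is found on the top strand at positions 65–80.
The reverse primer's reverse complement is TAGTTGTCAC, which matches the template at positions 94–103.
Amplicon spans positions 65–103: 39 bp.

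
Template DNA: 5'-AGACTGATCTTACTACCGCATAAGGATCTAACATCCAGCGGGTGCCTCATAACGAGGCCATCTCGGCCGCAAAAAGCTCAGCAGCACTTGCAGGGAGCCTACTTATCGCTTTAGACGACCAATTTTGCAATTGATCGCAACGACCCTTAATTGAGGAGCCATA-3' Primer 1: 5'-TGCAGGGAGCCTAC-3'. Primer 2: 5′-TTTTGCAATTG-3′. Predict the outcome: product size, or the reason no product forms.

No product — both primers anneal to the same strand and extend in the same direction.

Primer 1 (TGCAGGGAGCCTAC) matches the top strand at positions 89–102 (3' end points downstream).
Primer 2 (TTTTGCAATTG) also matches the top strand directly, at positions 123–133 — its reverse complement CAATTGCAAAA is not present.
Both primers anneal to the bottom strand with 3' ends pointing the same way, so neither can prime synthesis back toward the other.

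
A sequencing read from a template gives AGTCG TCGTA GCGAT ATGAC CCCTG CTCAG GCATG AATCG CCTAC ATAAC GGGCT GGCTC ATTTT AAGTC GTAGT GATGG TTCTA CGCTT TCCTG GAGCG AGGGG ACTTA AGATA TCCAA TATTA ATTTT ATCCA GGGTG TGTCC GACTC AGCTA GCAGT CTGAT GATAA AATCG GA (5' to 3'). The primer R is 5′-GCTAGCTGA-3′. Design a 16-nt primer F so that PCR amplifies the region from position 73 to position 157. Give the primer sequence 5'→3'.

The reverse primer's reverse complement TCAGCTAGC matches the template at positions 149–157; the product starts at position 73.
The forward primer is identical to the top strand over positions 73–88: AGTGATGGTTCTACGC.

5'-AGTGATGGTTCTACGC-3'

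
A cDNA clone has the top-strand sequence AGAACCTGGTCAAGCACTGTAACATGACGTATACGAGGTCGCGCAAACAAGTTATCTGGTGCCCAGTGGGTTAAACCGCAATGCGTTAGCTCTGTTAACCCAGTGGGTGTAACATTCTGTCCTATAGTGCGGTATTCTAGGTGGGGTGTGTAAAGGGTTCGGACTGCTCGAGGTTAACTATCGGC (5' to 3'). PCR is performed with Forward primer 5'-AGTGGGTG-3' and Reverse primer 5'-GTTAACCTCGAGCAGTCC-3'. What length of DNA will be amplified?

Scanning the template, AGTGGGTG occurs at positions 102–109; this primer anneals to the bottom strand there with its 3' end pointing downstream.
Taking the reverse complement of GTTAACCTCGAGCAGTCC gives GGACTGCTCGAGGTTAAC, found at positions 161–178 on the template; the primer anneals here to the top strand with its 3' end pointing upstream.
The product runs from position 102 to position 178, so its length is 178 − 102 + 1 = 77 bp.

77 bp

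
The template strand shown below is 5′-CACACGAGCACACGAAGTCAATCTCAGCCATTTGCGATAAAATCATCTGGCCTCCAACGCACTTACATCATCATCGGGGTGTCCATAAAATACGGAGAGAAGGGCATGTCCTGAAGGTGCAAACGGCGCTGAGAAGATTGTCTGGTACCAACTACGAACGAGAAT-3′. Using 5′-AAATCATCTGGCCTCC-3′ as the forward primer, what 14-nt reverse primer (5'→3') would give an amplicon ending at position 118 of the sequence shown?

The forward primer binds at positions 40–55; the product's 3' end on the top strand is position 118.
The reverse primer anneals to the top strand over positions 105–118, i.e. to CATGTCCTGAAGGT.
Its sequence written 5'→3' is the reverse complement: ACCTTCAGGACATG.

5'-ACCTTCAGGACATG-3'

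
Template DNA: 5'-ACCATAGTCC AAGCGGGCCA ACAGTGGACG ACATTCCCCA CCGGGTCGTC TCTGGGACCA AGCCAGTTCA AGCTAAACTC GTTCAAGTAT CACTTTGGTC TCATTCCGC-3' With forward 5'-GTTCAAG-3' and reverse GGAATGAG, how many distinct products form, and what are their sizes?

The forward primer GTTCAAG matches the top strand at positions 66–72, 81–87.
The reverse primer's reverse complement is CTCATTCC, matching at positions 100–107.
Each forward site pairs with the reverse site to give a product ending at position 107: sizes 42, 27 bp.

Two products: 42 bp, 27 bp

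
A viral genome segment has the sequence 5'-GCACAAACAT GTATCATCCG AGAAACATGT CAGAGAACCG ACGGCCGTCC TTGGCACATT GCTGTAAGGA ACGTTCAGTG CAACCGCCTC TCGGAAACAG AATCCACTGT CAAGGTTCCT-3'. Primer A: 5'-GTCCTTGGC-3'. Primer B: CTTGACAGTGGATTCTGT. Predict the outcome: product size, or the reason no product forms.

Primer A (GTCCTTGGC) matches the top strand at positions 47–55; it acts as a forward primer.
Primer B's reverse complement is ACAGAATCCACTGTCAAG, matching the top strand at positions 97–114; it acts as a reverse primer.
The 3' ends face each other across positions 47–114, giving a 68 bp product.

Yes — a 68 bp product.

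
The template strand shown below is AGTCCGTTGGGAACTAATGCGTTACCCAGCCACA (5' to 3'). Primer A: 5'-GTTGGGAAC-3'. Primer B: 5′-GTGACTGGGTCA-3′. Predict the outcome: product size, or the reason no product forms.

Primer B (GTGACTGGGTCA) does not match the top strand, and its reverse complement TGACCCAGTCAC does not match either.
With no annealing site for primer B, no amplification occurs.

No product — primer B has no binding site in the template.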